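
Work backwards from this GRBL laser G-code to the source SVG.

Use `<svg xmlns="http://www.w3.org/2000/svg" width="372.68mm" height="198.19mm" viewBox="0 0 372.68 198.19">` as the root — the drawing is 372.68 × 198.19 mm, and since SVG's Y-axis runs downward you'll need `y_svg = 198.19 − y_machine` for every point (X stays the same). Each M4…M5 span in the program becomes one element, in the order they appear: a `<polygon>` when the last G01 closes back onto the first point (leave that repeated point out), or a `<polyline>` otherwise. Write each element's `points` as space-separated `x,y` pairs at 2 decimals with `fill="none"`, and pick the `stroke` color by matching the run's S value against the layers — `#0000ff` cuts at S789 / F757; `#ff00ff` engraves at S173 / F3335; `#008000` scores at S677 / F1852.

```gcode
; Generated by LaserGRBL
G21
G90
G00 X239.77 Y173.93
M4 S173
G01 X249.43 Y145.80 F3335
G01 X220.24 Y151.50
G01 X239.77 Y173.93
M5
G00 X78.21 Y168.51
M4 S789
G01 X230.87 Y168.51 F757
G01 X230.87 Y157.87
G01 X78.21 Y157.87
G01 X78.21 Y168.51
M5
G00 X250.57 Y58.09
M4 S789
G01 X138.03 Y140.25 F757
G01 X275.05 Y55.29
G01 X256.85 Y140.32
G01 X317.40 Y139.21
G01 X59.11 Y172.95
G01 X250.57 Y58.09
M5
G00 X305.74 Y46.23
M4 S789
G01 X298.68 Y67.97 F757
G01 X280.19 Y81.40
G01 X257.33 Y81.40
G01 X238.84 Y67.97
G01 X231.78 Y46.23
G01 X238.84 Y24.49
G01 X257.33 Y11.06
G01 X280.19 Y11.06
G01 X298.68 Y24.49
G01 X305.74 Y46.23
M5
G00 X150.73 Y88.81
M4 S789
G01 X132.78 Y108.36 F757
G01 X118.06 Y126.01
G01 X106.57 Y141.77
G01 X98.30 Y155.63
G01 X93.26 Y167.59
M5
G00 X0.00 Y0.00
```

<svg xmlns="http://www.w3.org/2000/svg" width="372.68mm" height="198.19mm" viewBox="0 0 372.68 198.19">
  <polygon points="239.77,24.26 249.43,52.39 220.24,46.69" fill="none" stroke="#ff00ff"/>
  <polygon points="78.21,29.68 230.87,29.68 230.87,40.32 78.21,40.32" fill="none" stroke="#0000ff"/>
  <polygon points="250.57,140.10 138.03,57.94 275.05,142.90 256.85,57.87 317.40,58.98 59.11,25.24" fill="none" stroke="#0000ff"/>
  <polygon points="305.74,151.96 298.68,130.22 280.19,116.79 257.33,116.79 238.84,130.22 231.78,151.96 238.84,173.70 257.33,187.13 280.19,187.13 298.68,173.70" fill="none" stroke="#0000ff"/>
  <polyline points="150.73,109.38 132.78,89.83 118.06,72.18 106.57,56.42 98.30,42.56 93.26,30.60" fill="none" stroke="#0000ff"/>
</svg>

y_svg = 198.19 − y_m.

[1] S173→`#ff00ff` (engrave); closed run; points: 239.77,24.26 249.43,52.39 220.24,46.69

[2] S789→`#0000ff` (cut); closed run; points: 78.21,29.68 230.87,29.68 230.87,40.32 78.21,40.32

[3] S789→`#0000ff` (cut); closed run; points: 250.57,140.10 138.03,57.94 275.05,142.90 256.85,57.87 317.40,58.98 59.11,25.24

[4] S789→`#0000ff` (cut); closed run; points: 305.74,151.96 298.68,130.22 280.19,116.79 257.33,116.79 238.84,130.22 231.78,151.96 238.84,173.70 257.33,187.13 280.19,187.13 298.68,173.70

[5] S789→`#0000ff` (cut); open run; points: 150.73,109.38 132.78,89.83 118.06,72.18 106.57,56.42 98.30,42.56 93.26,30.60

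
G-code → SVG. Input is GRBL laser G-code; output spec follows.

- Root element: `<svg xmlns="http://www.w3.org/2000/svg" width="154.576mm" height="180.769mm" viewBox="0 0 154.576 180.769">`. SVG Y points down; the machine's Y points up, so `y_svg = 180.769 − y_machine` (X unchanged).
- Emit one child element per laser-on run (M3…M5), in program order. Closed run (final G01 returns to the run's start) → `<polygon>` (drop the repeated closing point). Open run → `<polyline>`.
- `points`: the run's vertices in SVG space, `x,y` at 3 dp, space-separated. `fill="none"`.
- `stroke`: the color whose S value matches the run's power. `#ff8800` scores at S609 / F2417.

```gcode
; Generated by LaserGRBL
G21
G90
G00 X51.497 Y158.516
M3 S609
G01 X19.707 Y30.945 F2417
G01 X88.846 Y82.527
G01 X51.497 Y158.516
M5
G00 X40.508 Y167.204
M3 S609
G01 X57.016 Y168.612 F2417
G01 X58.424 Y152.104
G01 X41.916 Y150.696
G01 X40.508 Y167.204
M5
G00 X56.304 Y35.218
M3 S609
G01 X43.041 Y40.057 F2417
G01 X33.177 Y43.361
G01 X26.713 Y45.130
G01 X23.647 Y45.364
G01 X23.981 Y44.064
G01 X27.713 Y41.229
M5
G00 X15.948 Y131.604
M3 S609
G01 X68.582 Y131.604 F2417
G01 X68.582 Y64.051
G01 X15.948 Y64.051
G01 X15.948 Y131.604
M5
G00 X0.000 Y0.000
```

y_svg = 180.769 − y_m. Every run uses S609, so all elements get stroke `#ff8800` (score).

[1] closed run; points: 51.497,22.253 19.707,149.824 88.846,98.242

[2] closed run; points: 40.508,13.565 57.016,12.157 58.424,28.665 41.916,30.073

[3] open run; points: 56.304,145.551 43.041,140.712 33.177,137.408 26.713,135.639 23.647,135.405 23.981,136.705 27.713,139.540

[4] closed run; points: 15.948,49.165 68.582,49.165 68.582,116.718 15.948,116.718

<svg xmlns="http://www.w3.org/2000/svg" width="154.576mm" height="180.769mm" viewBox="0 0 154.576 180.769">
  <polygon points="51.497,22.253 19.707,149.824 88.846,98.242" fill="none" stroke="#ff8800"/>
  <polygon points="40.508,13.565 57.016,12.157 58.424,28.665 41.916,30.073" fill="none" stroke="#ff8800"/>
  <polyline points="56.304,145.551 43.041,140.712 33.177,137.408 26.713,135.639 23.647,135.405 23.981,136.705 27.713,139.540" fill="none" stroke="#ff8800"/>
  <polygon points="15.948,49.165 68.582,49.165 68.582,116.718 15.948,116.718" fill="none" stroke="#ff8800"/>
</svg>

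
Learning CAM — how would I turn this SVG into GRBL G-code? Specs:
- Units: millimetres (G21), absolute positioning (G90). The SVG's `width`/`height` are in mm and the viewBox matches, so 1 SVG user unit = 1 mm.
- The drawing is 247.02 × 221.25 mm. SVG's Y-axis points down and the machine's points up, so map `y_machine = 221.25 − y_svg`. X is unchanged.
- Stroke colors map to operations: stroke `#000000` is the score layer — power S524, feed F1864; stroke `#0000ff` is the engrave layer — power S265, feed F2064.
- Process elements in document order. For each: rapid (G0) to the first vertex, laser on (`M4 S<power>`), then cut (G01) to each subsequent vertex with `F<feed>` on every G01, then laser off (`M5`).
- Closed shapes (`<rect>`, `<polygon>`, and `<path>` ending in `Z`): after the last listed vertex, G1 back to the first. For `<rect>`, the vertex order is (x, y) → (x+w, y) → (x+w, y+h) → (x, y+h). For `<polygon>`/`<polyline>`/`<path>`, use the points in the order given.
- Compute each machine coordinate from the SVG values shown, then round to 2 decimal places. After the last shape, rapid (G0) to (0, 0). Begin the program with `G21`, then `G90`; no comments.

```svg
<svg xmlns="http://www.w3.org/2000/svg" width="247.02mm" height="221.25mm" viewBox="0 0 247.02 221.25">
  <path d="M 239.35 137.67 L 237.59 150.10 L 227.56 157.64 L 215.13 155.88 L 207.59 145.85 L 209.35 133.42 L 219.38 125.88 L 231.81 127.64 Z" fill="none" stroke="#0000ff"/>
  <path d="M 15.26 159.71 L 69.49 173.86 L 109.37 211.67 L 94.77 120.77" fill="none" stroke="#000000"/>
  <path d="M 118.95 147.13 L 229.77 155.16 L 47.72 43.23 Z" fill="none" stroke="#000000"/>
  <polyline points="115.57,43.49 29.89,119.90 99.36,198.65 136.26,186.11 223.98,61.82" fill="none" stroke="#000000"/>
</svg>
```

1 u = 1 mm; y_m = 221.25 − y.

[1] `<path>` regular polygon, #0000ff→engrave S265 F2064: (239.35,83.58) → (237.59,71.15) → (227.56,63.61) → (215.13,65.37) → (207.59,75.40) → (209.35,87.83) → (219.38,95.37) → (231.81,93.61) → (239.35,83.58) (closed)

[2] `<path>` open polyline, #000000→score S524 F1864: (15.26,61.54) → (69.49,47.39) → (109.37,9.58) → (94.77,100.48)

[3] `<path>` closed polygon, #000000→score S524 F1864: (118.95,74.12) → (229.77,66.09) → (47.72,178.02) → (118.95,74.12) (closed)

[4] `<polyline>` open polyline, #000000→score S524 F1864: (115.57,177.76) → (29.89,101.35) → (99.36,22.60) → (136.26,35.14) → (223.98,159.43)

G21
G90
G0 X239.35 Y83.58
M4 S265
G01 X237.59 Y71.15 F2064
G01 X227.56 Y63.61 F2064
G01 X215.13 Y65.37 F2064
G01 X207.59 Y75.40 F2064
G01 X209.35 Y87.83 F2064
G01 X219.38 Y95.37 F2064
G01 X231.81 Y93.61 F2064
G01 X239.35 Y83.58 F2064
M5
G0 X15.26 Y61.54
M4 S524
G01 X69.49 Y47.39 F1864
G01 X109.37 Y9.58 F1864
G01 X94.77 Y100.48 F1864
M5
G0 X118.95 Y74.12
M4 S524
G01 X229.77 Y66.09 F1864
G01 X47.72 Y178.02 F1864
G01 X118.95 Y74.12 F1864
M5
G0 X115.57 Y177.76
M4 S524
G01 X29.89 Y101.35 F1864
G01 X99.36 Y22.60 F1864
G01 X136.26 Y35.14 F1864
G01 X223.98 Y159.43 F1864
M5
G0 X0.00 Y0.00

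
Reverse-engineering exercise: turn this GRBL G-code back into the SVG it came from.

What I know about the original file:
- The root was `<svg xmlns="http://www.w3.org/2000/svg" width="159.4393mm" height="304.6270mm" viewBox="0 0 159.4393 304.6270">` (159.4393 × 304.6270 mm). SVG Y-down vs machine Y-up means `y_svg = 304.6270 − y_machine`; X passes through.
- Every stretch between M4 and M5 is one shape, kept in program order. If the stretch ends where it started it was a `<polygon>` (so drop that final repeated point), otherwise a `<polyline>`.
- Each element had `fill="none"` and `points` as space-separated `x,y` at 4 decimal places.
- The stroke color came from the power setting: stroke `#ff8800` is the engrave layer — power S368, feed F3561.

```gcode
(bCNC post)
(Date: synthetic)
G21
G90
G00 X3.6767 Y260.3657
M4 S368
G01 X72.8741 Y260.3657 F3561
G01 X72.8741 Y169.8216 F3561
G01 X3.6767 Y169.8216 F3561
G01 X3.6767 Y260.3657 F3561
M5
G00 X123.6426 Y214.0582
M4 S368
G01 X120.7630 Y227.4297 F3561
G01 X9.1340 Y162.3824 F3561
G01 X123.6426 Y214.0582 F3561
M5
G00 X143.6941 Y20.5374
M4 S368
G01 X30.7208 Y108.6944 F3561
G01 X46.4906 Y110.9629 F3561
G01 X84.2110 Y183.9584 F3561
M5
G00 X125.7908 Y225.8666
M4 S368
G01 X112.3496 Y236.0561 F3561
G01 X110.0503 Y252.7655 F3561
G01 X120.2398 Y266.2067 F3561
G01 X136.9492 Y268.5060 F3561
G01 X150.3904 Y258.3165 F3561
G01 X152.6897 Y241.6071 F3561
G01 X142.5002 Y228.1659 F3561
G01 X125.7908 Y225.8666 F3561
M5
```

<svg xmlns="http://www.w3.org/2000/svg" width="159.4393mm" height="304.6270mm" viewBox="0 0 159.4393 304.6270">
  <polygon points="3.6767,44.2613 72.8741,44.2613 72.8741,134.8054 3.6767,134.8054" fill="none" stroke="#ff8800"/>
  <polygon points="123.6426,90.5688 120.7630,77.1973 9.1340,142.2446" fill="none" stroke="#ff8800"/>
  <polyline points="143.6941,284.0896 30.7208,195.9326 46.4906,193.6641 84.2110,120.6686" fill="none" stroke="#ff8800"/>
  <polygon points="125.7908,78.7604 112.3496,68.5709 110.0503,51.8615 120.2398,38.4203 136.9492,36.1210 150.3904,46.3105 152.6897,63.0199 142.5002,76.4611" fill="none" stroke="#ff8800"/>
</svg>

y_svg = 304.6270 − y_m. Every run uses S368, so all elements get stroke `#ff8800` (engrave).

[1] closed run; points: 3.6767,44.2613 72.8741,44.2613 72.8741,134.8054 3.6767,134.8054

[2] closed run; points: 123.6426,90.5688 120.7630,77.1973 9.1340,142.2446

[3] open run; points: 143.6941,284.0896 30.7208,195.9326 46.4906,193.6641 84.2110,120.6686

[4] closed run; points: 125.7908,78.7604 112.3496,68.5709 110.0503,51.8615 120.2398,38.4203 136.9492,36.1210 150.3904,46.3105 152.6897,63.0199 142.5002,76.4611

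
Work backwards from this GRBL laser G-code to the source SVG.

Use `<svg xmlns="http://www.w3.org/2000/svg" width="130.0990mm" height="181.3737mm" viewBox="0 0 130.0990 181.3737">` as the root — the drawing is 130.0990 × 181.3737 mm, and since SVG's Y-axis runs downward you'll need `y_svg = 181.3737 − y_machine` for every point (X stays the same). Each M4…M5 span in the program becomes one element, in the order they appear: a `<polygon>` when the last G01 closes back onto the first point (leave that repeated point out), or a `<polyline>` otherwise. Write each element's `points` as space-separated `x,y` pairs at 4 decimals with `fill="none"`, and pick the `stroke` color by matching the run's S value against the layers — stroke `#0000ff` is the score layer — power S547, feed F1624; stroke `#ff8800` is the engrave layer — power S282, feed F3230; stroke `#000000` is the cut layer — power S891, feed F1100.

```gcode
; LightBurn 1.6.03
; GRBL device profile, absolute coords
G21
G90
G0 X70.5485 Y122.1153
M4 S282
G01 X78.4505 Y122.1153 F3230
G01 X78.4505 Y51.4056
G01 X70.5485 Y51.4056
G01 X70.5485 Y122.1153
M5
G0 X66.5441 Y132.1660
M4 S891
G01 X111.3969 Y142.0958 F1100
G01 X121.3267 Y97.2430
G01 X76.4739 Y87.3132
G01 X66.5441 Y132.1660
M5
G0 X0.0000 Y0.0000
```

Machine Y-up, SVG Y-down with viewBox height 181.3737, so y_svg = 181.3737 − y_machine; X carries over.

Run 1: power S282 maps to stroke `#ff8800` (engrave). The run returns to its start, so emit a `<polygon>` with points (Y-flipped): 70.5485,59.2584 78.4505,59.2584 78.4505,129.9681 70.5485,129.9681.

Run 2: power S891 maps to stroke `#000000` (cut). The run returns to its start, so emit a `<polygon>` with points (Y-flipped): 66.5441,49.2077 111.3969,39.2779 121.3267,84.1307 76.4739,94.0605.

<svg xmlns="http://www.w3.org/2000/svg" width="130.0990mm" height="181.3737mm" viewBox="0 0 130.0990 181.3737">
  <polygon points="70.5485,59.2584 78.4505,59.2584 78.4505,129.9681 70.5485,129.9681" fill="none" stroke="#ff8800"/>
  <polygon points="66.5441,49.2077 111.3969,39.2779 121.3267,84.1307 76.4739,94.0605" fill="none" stroke="#000000"/>
</svg>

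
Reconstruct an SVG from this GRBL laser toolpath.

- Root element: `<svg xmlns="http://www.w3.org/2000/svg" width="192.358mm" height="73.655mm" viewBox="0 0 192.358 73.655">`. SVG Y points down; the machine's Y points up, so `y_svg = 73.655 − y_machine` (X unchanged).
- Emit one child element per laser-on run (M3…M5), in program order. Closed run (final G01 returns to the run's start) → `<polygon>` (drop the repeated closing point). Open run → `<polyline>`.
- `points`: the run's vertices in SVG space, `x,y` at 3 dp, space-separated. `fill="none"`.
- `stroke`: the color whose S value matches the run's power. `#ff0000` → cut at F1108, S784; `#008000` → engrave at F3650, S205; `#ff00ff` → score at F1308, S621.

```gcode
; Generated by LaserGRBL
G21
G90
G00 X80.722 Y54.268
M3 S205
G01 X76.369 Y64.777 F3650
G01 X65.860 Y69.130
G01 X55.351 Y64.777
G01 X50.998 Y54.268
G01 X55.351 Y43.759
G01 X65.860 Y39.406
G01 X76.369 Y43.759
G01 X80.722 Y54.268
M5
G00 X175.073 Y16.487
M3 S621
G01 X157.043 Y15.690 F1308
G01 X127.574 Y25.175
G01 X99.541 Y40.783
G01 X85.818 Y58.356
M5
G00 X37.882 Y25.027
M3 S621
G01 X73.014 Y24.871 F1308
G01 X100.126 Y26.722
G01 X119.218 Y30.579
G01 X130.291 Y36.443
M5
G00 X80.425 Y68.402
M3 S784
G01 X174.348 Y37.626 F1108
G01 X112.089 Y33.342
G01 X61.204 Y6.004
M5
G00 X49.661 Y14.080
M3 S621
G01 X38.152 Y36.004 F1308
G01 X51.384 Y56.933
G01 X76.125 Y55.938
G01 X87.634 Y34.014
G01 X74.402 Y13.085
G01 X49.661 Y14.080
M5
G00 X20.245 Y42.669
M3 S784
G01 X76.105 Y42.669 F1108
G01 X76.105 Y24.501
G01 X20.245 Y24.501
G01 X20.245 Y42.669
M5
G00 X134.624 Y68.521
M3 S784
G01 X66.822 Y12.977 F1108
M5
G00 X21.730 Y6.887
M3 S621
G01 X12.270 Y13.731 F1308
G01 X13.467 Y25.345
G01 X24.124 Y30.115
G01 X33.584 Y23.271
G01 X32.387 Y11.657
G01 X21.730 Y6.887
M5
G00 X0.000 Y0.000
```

<svg xmlns="http://www.w3.org/2000/svg" width="192.358mm" height="73.655mm" viewBox="0 0 192.358 73.655">
  <polygon points="80.722,19.387 76.369,8.878 65.860,4.525 55.351,8.878 50.998,19.387 55.351,29.896 65.860,34.249 76.369,29.896" fill="none" stroke="#008000"/>
  <polyline points="175.073,57.168 157.043,57.965 127.574,48.480 99.541,32.872 85.818,15.299" fill="none" stroke="#ff00ff"/>
  <polyline points="37.882,48.628 73.014,48.784 100.126,46.933 119.218,43.076 130.291,37.212" fill="none" stroke="#ff00ff"/>
  <polyline points="80.425,5.253 174.348,36.029 112.089,40.313 61.204,67.651" fill="none" stroke="#ff0000"/>
  <polygon points="49.661,59.575 38.152,37.651 51.384,16.722 76.125,17.717 87.634,39.641 74.402,60.570" fill="none" stroke="#ff00ff"/>
  <polygon points="20.245,30.986 76.105,30.986 76.105,49.154 20.245,49.154" fill="none" stroke="#ff0000"/>
  <polyline points="134.624,5.134 66.822,60.678" fill="none" stroke="#ff0000"/>
  <polygon points="21.730,66.768 12.270,59.924 13.467,48.310 24.124,43.540 33.584,50.384 32.387,61.998" fill="none" stroke="#ff00ff"/>
</svg>

Each laser-on run becomes one SVG element. Flip Y back into SVG space with y_svg = 73.655 − y_machine.

Run 1: S205 ⇒ engrave layer `#008000`. The run returns to its start, so emit a `<polygon>` with points (Y-flipped): 80.722,19.387 76.369,8.878 65.860,4.525 55.351,8.878 50.998,19.387 55.351,29.896 65.860,34.249 76.369,29.896.

Run 2: power S621 maps to stroke `#ff00ff` (score). The run is open, so emit a `<polyline>` with points (Y-flipped): 175.073,57.168 157.043,57.965 127.574,48.480 99.541,32.872 85.818,15.299.

Run 3: S621 ⇒ score layer `#ff00ff`. The run is open, so emit a `<polyline>` with points (Y-flipped): 37.882,48.628 73.014,48.784 100.126,46.933 119.218,43.076 130.291,37.212.

Run 4: power S784 maps to stroke `#ff0000` (cut). The run is open, so emit a `<polyline>` with points (Y-flipped): 80.425,5.253 174.348,36.029 112.089,40.313 61.204,67.651.

Run 5: power S621 maps to stroke `#ff00ff` (score). The run returns to its start, so emit a `<polygon>` with points (Y-flipped): 49.661,59.575 38.152,37.651 51.384,16.722 76.125,17.717 87.634,39.641 74.402,60.570.

Run 6: S784 ⇒ cut layer `#ff0000`. The run returns to its start, so emit a `<polygon>` with points (Y-flipped): 20.245,30.986 76.105,30.986 76.105,49.154 20.245,49.154.

Run 7: S784 ⇒ cut layer `#ff0000`. The run is open, so emit a `<polyline>` with points (Y-flipped): 134.624,5.134 66.822,60.678.

Run 8: S621 ⇒ score layer `#ff00ff`. The run returns to its start, so emit a `<polygon>` with points (Y-flipped): 21.730,66.768 12.270,59.924 13.467,48.310 24.124,43.540 33.584,50.384 32.387,61.998.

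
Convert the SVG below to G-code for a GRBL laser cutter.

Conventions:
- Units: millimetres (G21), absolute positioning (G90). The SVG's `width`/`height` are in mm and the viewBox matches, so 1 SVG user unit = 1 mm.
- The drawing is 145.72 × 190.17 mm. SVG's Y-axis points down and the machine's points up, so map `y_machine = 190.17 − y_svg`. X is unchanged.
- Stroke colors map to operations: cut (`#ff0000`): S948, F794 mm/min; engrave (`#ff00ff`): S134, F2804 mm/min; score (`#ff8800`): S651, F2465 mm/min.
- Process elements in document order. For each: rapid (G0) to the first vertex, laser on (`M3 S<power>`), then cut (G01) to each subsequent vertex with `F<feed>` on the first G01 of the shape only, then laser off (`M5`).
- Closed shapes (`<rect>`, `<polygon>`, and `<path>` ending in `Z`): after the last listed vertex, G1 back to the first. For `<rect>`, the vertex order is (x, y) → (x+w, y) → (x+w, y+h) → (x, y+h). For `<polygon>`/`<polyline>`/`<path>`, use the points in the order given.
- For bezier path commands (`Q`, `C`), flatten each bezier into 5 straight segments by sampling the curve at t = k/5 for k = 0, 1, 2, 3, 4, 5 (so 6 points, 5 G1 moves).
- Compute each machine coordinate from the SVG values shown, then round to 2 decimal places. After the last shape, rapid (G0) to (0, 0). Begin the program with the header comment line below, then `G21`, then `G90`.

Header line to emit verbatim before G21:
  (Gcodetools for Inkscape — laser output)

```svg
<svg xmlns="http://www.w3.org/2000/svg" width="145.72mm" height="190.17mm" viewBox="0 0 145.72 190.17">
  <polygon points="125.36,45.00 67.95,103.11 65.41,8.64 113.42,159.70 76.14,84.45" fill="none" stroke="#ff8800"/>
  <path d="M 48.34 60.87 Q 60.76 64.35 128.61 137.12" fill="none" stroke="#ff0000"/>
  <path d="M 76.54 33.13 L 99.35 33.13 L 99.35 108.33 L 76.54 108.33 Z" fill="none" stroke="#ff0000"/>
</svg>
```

(Gcodetools for Inkscape — laser output)
G21
G90
G0 X125.36 Y145.17
M3 S651
G01 X67.95 Y87.06 F2465
G01 X65.41 Y181.53
G01 X113.42 Y30.47
G01 X76.14 Y105.72
G01 X125.36 Y145.17
M5
G0 X48.34 Y129.30
M3 S948
G01 X55.53 Y125.14 F794
G01 X67.14 Y115.43
G01 X83.20 Y100.18
G01 X103.69 Y79.39
G01 X128.61 Y53.05
M5
G0 X76.54 Y157.04
M3 S948
G01 X99.35 Y157.04 F794
G01 X99.35 Y81.84
G01 X76.54 Y81.84
G01 X76.54 Y157.04
M5
G0 X0.00 Y0.00

1 u = 1 mm; y_m = 190.17 − y.

[1] `<polygon>` closed polygon, #ff8800→score S651 F2465: (125.36,145.17) → (67.95,87.06) → (65.41,181.53) → (113.42,30.47) → (76.14,105.72) → (125.36,145.17) (closed)

[2] `<path>` quadratic bezier, #ff0000→cut S948 F794: (48.34,129.30) → (55.53,125.14) → (67.14,115.43) → (83.20,100.18) → (103.69,79.39) → (128.61,53.05)

[3] `<path>` rectangle, #ff0000→cut S948 F794: (76.54,157.04) → (99.35,157.04) → (99.35,81.84) → (76.54,81.84) → (76.54,157.04) (closed)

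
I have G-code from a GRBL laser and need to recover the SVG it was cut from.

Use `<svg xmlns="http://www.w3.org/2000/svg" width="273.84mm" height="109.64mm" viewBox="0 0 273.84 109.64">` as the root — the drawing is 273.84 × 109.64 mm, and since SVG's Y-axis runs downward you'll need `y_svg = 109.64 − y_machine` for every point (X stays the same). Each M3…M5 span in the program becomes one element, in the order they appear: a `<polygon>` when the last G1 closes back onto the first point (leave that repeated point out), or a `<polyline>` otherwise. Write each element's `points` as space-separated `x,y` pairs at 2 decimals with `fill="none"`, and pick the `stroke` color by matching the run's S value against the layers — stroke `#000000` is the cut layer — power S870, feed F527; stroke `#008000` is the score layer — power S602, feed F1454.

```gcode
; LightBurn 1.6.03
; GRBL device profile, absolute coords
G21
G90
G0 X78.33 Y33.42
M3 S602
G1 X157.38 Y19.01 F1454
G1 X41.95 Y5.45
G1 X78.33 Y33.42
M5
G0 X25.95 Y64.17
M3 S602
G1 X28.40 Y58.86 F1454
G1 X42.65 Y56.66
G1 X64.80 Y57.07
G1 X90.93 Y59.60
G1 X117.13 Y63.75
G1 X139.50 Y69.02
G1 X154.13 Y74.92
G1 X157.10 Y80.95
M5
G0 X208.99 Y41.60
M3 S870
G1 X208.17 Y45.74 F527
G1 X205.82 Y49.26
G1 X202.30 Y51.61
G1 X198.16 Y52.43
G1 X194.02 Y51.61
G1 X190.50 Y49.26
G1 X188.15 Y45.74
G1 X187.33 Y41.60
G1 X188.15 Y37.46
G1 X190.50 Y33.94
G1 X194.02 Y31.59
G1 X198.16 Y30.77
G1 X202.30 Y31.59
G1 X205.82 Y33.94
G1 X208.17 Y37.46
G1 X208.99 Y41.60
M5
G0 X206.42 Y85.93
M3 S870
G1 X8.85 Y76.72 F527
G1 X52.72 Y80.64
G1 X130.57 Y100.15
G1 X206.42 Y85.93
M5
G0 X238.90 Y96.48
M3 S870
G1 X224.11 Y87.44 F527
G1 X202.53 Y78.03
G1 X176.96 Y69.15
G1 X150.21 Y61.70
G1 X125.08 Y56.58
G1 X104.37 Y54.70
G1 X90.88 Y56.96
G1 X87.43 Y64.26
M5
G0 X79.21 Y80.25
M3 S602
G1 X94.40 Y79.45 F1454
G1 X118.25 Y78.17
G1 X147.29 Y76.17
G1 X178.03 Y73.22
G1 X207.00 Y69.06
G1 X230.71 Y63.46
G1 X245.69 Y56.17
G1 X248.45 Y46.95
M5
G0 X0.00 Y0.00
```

<svg xmlns="http://www.w3.org/2000/svg" width="273.84mm" height="109.64mm" viewBox="0 0 273.84 109.64">
  <polygon points="78.33,76.22 157.38,90.63 41.95,104.19" fill="none" stroke="#008000"/>
  <polyline points="25.95,45.47 28.40,50.78 42.65,52.98 64.80,52.57 90.93,50.04 117.13,45.89 139.50,40.62 154.13,34.72 157.10,28.69" fill="none" stroke="#008000"/>
  <polygon points="208.99,68.04 208.17,63.90 205.82,60.38 202.30,58.03 198.16,57.21 194.02,58.03 190.50,60.38 188.15,63.90 187.33,68.04 188.15,72.18 190.50,75.70 194.02,78.05 198.16,78.87 202.30,78.05 205.82,75.70 208.17,72.18" fill="none" stroke="#000000"/>
  <polygon points="206.42,23.71 8.85,32.92 52.72,29.00 130.57,9.49" fill="none" stroke="#000000"/>
  <polyline points="238.90,13.16 224.11,22.20 202.53,31.61 176.96,40.49 150.21,47.94 125.08,53.06 104.37,54.94 90.88,52.68 87.43,45.38" fill="none" stroke="#000000"/>
  <polyline points="79.21,29.39 94.40,30.19 118.25,31.47 147.29,33.47 178.03,36.42 207.00,40.58 230.71,46.18 245.69,53.47 248.45,62.69" fill="none" stroke="#008000"/>
</svg>

Each laser-on run becomes one SVG element. Flip Y back into SVG space with y_svg = 109.64 − y_machine.

Run 1: power S602 maps to stroke `#008000` (score). The run returns to its start, so emit a `<polygon>` with points (Y-flipped): 78.33,76.22 157.38,90.63 41.95,104.19.

Run 2: the run's S602 means `#008000` (score). The run is open, so emit a `<polyline>` with points (Y-flipped): 25.95,45.47 28.40,50.78 42.65,52.98 64.80,52.57 90.93,50.04 117.13,45.89 139.50,40.62 154.13,34.72 157.10,28.69.

Run 3: S870 ⇒ cut layer `#000000`. The run returns to its start, so emit a `<polygon>` with points (Y-flipped): 208.99,68.04 208.17,63.90 205.82,60.38 202.30,58.03 198.16,57.21 194.02,58.03 190.50,60.38 188.15,63.90 187.33,68.04 188.15,72.18 190.50,75.70 194.02,78.05 198.16,78.87 202.30,78.05 205.82,75.70 208.17,72.18.

Run 4: S870 ⇒ cut layer `#000000`. The run returns to its start, so emit a `<polygon>` with points (Y-flipped): 206.42,23.71 8.85,32.92 52.72,29.00 130.57,9.49.

Run 5: S870 ⇒ cut layer `#000000`. The run is open, so emit a `<polyline>` with points (Y-flipped): 238.90,13.16 224.11,22.20 202.53,31.61 176.96,40.49 150.21,47.94 125.08,53.06 104.37,54.94 90.88,52.68 87.43,45.38.

Run 6: S602 ⇒ score layer `#008000`. The run is open, so emit a `<polyline>` with points (Y-flipped): 79.21,29.39 94.40,30.19 118.25,31.47 147.29,33.47 178.03,36.42 207.00,40.58 230.71,46.18 245.69,53.47 248.45,62.69.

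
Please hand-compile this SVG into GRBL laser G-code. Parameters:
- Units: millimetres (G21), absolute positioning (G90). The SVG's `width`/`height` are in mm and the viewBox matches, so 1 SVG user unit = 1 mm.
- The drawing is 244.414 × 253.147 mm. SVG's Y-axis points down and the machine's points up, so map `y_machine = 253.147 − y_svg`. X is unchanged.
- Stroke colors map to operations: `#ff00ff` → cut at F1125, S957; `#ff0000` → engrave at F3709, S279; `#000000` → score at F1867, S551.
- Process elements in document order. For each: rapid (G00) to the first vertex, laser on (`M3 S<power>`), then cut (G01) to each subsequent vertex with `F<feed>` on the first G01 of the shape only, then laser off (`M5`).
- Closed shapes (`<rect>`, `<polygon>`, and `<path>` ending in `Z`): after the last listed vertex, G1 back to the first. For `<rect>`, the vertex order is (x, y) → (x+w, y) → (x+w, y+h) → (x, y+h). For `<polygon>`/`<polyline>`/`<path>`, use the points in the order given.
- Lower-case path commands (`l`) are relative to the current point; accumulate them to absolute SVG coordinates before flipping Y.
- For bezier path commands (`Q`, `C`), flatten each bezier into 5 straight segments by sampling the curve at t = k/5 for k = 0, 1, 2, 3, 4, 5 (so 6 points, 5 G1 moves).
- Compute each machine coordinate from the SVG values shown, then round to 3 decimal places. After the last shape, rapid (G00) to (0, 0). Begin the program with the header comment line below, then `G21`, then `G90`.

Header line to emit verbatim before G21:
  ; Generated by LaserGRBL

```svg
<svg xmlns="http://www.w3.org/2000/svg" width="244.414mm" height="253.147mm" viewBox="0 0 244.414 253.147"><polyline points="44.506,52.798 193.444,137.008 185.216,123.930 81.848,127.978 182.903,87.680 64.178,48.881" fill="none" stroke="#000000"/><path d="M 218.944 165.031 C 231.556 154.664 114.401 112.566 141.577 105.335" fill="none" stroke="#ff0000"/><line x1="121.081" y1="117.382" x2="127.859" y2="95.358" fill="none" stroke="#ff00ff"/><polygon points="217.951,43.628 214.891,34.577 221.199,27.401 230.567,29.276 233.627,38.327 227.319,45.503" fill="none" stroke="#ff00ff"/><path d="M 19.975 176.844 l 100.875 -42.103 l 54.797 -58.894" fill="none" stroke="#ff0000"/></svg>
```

; Generated by LaserGRBL
G21
G90
G00 X44.506 Y200.349
M3 S551
G01 X193.444 Y116.139 F1867
G01 X185.216 Y129.217
G01 X81.848 Y125.169
G01 X182.903 Y165.467
G01 X64.178 Y204.266
M5
G00 X218.944 Y88.116
M3 S279
G01 X213.132 Y97.611 F3709
G01 X189.333 Y111.525
G01 X160.702 Y126.661
G01 X140.398 Y139.822
G01 X141.577 Y147.812
M5
G00 X121.081 Y135.765
M3 S957
G01 X127.859 Y157.789 F1125
M5
G00 X217.951 Y209.519
M3 S957
G01 X214.891 Y218.570 F1125
G01 X221.199 Y225.746
G01 X230.567 Y223.871
G01 X233.627 Y214.820
G01 X227.319 Y207.644
G01 X217.951 Y209.519
M5
G00 X19.975 Y76.303
M3 S279
G01 X120.850 Y118.406 F3709
G01 X175.647 Y177.300
M5
G00 X0.000 Y0.000

Since the viewBox matches the mm dimensions, user units are millimetres directly. The only transform is the Y-flip y_m = 253.147 − y_svg.

Shape 1 is a open polyline drawn with `<polyline>`. Its stroke #000000 means score at S551, F1867. After flipping Y the toolpath is (44.506,200.349) → (193.444,116.139) → (185.216,129.217) → (81.848,125.169) → (182.903,165.467) → (64.178,204.266).

Shape 2 is a cubic bezier drawn with `<path>`. Its stroke #ff0000 means engrave at S279, F3709. After flipping Y the toolpath is (218.944,88.116) → (213.132,97.611) → (189.333,111.525) → (160.702,126.661) → (140.398,139.822) → (141.577,147.812).

Shape 3 is a line segment drawn with `<line>`. Its stroke #ff00ff means cut at S957, F1125. After flipping Y the toolpath is (121.081,135.765) → (127.859,157.789).

Shape 4 is a regular polygon drawn with `<polygon>`. Its stroke #ff00ff means cut at S957, F1125. After flipping Y the toolpath is (217.951,209.519) → (214.891,218.570) → (221.199,225.746) → (230.567,223.871) → (233.627,214.820) → (227.319,207.644) → (217.951,209.519), returning to the start.

Shape 5 is a open polyline drawn with `<path>`. Its stroke #ff0000 means engrave at S279, F3709. After flipping Y the toolpath is (19.975,76.303) → (120.850,118.406) → (175.647,177.300).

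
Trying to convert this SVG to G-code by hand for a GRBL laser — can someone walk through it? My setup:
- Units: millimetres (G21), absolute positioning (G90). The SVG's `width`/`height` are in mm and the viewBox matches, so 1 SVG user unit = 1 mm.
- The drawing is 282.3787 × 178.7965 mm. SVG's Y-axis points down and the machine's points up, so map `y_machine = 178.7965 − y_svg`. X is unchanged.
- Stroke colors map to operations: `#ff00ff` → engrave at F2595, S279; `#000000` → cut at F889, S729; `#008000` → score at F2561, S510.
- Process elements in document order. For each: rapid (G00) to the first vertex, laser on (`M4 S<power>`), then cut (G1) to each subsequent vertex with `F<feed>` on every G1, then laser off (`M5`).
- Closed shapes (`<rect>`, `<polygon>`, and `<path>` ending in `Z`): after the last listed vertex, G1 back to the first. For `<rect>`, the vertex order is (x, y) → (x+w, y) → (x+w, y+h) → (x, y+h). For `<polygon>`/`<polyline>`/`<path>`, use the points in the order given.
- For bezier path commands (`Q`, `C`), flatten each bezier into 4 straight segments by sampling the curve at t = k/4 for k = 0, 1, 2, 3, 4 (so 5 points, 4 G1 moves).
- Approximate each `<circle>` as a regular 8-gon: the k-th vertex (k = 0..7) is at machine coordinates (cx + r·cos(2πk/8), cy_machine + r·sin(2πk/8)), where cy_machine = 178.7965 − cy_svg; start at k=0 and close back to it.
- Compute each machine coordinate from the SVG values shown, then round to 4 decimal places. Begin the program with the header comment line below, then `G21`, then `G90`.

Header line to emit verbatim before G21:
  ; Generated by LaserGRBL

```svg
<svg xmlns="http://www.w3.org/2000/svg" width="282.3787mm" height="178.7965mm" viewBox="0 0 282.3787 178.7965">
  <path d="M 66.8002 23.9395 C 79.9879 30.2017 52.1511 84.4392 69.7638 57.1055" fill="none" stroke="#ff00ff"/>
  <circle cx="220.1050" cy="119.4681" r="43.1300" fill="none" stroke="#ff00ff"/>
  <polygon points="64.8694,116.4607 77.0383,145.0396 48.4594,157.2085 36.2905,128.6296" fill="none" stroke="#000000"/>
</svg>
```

Since the viewBox matches the mm dimensions, user units are millimetres directly. The only transform is the Y-flip y_m = 178.7965 − y_svg.

Shape 1 is a cubic bezier drawn with `<path>`. Its stroke #ff00ff means engrave at S279, F2595. After flipping Y the toolpath is (66.8002,154.8570) → (70.3500,143.1891) → (66.6226,125.6755) → (63.7249,114.4612) → (69.7638,121.6910).

Shape 2 is a circle drawn with `<circle>`. Its stroke #ff00ff means engrave at S279, F2595. After flipping Y the toolpath is (263.2350,59.3284) → (250.6025,89.8259) → (220.1050,102.4584) → (189.6075,89.8259) → (176.9750,59.3284) → (189.6075,28.8309) → (220.1050,16.1984) → (250.6025,28.8309) → (263.2350,59.3284), returning to the start.

Shape 3 is a regular polygon drawn with `<polygon>`. Its stroke #000000 means cut at S729, F889. After flipping Y the toolpath is (64.8694,62.3358) → (77.0383,33.7569) → (48.4594,21.5880) → (36.2905,50.1669) → (64.8694,62.3358), returning to the start.

; Generated by LaserGRBL
G21
G90
G00 X66.8002 Y154.8570
M4 S279
G1 X70.3500 Y143.1891 F2595
G1 X66.6226 Y125.6755 F2595
G1 X63.7249 Y114.4612 F2595
G1 X69.7638 Y121.6910 F2595
M5
G00 X263.2350 Y59.3284
M4 S279
G1 X250.6025 Y89.8259 F2595
G1 X220.1050 Y102.4584 F2595
G1 X189.6075 Y89.8259 F2595
G1 X176.9750 Y59.3284 F2595
G1 X189.6075 Y28.8309 F2595
G1 X220.1050 Y16.1984 F2595
G1 X250.6025 Y28.8309 F2595
G1 X263.2350 Y59.3284 F2595
M5
G00 X64.8694 Y62.3358
M4 S729
G1 X77.0383 Y33.7569 F889
G1 X48.4594 Y21.5880 F889
G1 X36.2905 Y50.1669 F889
G1 X64.8694 Y62.3358 F889
M5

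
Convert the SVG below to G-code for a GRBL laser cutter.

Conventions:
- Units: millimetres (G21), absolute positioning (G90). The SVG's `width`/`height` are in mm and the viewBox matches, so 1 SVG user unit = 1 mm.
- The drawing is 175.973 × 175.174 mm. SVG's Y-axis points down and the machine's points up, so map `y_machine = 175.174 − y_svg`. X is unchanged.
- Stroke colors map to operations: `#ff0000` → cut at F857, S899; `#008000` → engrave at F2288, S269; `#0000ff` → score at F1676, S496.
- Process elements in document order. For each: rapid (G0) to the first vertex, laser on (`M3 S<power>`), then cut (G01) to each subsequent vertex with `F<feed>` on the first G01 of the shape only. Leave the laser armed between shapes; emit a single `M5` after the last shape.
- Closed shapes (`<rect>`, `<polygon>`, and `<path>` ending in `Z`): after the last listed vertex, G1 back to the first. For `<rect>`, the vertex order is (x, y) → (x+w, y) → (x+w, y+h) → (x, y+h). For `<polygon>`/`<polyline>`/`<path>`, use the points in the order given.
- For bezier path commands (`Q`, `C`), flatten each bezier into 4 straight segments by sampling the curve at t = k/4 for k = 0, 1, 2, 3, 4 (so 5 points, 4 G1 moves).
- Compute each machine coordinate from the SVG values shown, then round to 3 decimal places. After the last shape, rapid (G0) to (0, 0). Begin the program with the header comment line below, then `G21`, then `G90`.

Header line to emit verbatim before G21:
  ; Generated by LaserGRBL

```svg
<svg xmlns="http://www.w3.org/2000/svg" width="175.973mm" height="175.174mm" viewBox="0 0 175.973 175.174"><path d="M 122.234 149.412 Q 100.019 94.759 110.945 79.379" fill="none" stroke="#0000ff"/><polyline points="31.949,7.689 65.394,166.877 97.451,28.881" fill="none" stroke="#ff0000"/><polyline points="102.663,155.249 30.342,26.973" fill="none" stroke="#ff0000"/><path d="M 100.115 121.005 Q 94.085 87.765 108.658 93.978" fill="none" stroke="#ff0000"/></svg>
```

viewBox `0 0 175.973 175.174` with mm width/height → 1 unit = 1 mm. Flip: y_m = 175.174 − y_svg.

**Shape 1** — `<path>` quadratic bezier, stroke `#0000ff` → score (S496, F1676). Control points (SVG): P0=(122.234,149.412), P1=(100.019,94.759), P2=(110.945,79.379); sampled at t=k/4. Machine vertices: (122.234,25.762) → (113.198,50.634) → (108.304,70.597) → (107.553,85.650) → (110.945,95.795). Open path.

**Shape 2** — `<polyline>` open polyline, stroke `#ff0000` → cut (S899, F857). Machine vertices: (31.949,167.485) → (65.394,8.297) → (97.451,146.293). Open path.

**Shape 3** — `<polyline>` line segment, stroke `#ff0000` → cut (S899, F857). Machine vertices: (102.663,19.925) → (30.342,148.201). Open path.

**Shape 4** — `<path>` quadratic bezier, stroke `#ff0000` → cut (S899, F857). Control points (SVG): P0=(100.115,121.005), P1=(94.085,87.765), P2=(108.658,93.978); sampled at t=k/4. Machine vertices: (100.115,54.169) → (98.388,68.323) → (99.236,77.546) → (102.659,81.837) → (108.658,81.196). Open path.

; Generated by LaserGRBL
G21
G90
G0 X122.234 Y25.762
M3 S496
G01 X113.198 Y50.634 F1676
G01 X108.304 Y70.597
G01 X107.553 Y85.650
G01 X110.945 Y95.795
G0 X31.949 Y167.485
M3 S899
G01 X65.394 Y8.297 F857
G01 X97.451 Y146.293
G0 X102.663 Y19.925
M3 S899
G01 X30.342 Y148.201 F857
G0 X100.115 Y54.169
M3 S899
G01 X98.388 Y68.323 F857
G01 X99.236 Y77.546
G01 X102.659 Y81.837
G01 X108.658 Y81.196
M5
G0 X0.000 Y0.000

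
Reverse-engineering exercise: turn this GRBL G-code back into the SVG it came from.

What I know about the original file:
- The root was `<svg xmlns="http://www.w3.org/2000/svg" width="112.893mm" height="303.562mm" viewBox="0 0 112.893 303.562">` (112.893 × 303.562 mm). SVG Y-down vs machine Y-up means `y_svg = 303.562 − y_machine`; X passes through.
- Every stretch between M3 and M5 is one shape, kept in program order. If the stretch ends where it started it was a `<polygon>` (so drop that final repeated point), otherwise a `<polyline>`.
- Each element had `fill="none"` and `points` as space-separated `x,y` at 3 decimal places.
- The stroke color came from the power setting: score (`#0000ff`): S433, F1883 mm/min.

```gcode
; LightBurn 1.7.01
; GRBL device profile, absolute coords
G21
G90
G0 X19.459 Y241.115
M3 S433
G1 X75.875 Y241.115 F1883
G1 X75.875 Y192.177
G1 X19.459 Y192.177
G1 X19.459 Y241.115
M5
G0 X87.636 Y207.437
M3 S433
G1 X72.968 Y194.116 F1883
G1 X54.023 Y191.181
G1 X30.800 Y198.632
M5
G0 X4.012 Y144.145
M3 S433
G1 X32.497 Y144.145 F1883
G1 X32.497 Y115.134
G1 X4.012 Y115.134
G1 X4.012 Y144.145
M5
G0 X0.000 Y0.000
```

<svg xmlns="http://www.w3.org/2000/svg" width="112.893mm" height="303.562mm" viewBox="0 0 112.893 303.562">
  <polygon points="19.459,62.447 75.875,62.447 75.875,111.385 19.459,111.385" fill="none" stroke="#0000ff"/>
  <polyline points="87.636,96.125 72.968,109.446 54.023,112.381 30.800,104.930" fill="none" stroke="#0000ff"/>
  <polygon points="4.012,159.417 32.497,159.417 32.497,188.428 4.012,188.428" fill="none" stroke="#0000ff"/>
</svg>

Machine Y-up, SVG Y-down with viewBox height 303.562, so y_svg = 303.562 − y_machine; X carries over. Every run uses S433, so all elements get stroke `#0000ff` (score).

Run 1: The run returns to its start, so emit a `<polygon>` with points (Y-flipped): 19.459,62.447 75.875,62.447 75.875,111.385 19.459,111.385.

Run 2: The run is open, so emit a `<polyline>` with points (Y-flipped): 87.636,96.125 72.968,109.446 54.023,112.381 30.800,104.930.

Run 3: The run returns to its start, so emit a `<polygon>` with points (Y-flipped): 4.012,159.417 32.497,159.417 32.497,188.428 4.012,188.428.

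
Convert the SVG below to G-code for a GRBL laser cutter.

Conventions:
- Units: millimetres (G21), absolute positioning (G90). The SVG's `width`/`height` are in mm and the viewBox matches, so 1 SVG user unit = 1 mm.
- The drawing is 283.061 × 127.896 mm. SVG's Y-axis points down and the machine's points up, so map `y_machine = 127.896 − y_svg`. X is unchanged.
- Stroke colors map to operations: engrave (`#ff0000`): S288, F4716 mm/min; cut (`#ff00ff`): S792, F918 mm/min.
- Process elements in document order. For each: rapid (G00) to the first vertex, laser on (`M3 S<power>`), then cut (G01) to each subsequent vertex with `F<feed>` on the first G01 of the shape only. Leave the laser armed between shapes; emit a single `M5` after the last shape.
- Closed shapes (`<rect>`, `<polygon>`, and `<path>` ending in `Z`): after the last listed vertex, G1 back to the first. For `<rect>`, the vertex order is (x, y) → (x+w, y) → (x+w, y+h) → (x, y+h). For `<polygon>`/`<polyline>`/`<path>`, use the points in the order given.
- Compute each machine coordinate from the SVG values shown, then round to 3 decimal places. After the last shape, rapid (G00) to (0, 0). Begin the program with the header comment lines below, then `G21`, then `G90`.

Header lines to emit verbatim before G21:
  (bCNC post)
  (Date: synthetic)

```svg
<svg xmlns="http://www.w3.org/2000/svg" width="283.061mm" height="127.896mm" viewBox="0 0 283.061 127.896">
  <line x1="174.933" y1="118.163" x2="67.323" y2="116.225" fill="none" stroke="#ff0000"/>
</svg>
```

1 u = 1 mm; y_m = 127.896 − y.

[1] `<line>` line segment, #ff0000→engrave S288 F4716: (174.933,9.733) → (67.323,11.671)

(bCNC post)
(Date: synthetic)
G21
G90
G00 X174.933 Y9.733
M3 S288
G01 X67.323 Y11.671 F4716
M5
G00 X0.000 Y0.000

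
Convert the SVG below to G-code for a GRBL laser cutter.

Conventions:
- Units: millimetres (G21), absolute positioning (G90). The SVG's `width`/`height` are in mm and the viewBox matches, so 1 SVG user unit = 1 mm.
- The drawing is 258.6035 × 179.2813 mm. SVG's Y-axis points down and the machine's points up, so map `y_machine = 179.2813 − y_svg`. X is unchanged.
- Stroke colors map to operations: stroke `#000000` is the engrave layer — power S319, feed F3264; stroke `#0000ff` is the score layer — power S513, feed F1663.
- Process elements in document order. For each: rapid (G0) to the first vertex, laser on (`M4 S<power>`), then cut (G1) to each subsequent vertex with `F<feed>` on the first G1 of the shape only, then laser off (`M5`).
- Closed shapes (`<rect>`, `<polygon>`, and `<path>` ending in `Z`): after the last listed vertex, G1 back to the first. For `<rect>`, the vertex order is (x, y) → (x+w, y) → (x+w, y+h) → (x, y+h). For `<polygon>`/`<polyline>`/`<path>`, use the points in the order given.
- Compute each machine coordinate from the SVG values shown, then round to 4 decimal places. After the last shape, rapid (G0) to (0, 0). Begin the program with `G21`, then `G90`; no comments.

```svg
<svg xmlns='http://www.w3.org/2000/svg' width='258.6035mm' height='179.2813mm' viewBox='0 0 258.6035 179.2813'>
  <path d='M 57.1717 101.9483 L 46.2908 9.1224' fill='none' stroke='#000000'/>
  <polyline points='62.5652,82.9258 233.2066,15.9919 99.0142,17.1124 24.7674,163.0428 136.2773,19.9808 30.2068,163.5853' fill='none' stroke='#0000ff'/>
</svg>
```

viewBox `0 0 258.6035 179.2813` with mm width/height → 1 unit = 1 mm. Flip: y_m = 179.2813 − y_svg.

**Shape 1** — `<path>` line segment, stroke `#000000` → engrave (S319, F3264). Machine vertices: (57.1717,77.3330) → (46.2908,170.1589). Open path.

**Shape 2** — `<polyline>` open polyline, stroke `#0000ff` → score (S513, F1663). Machine vertices: (62.5652,96.3555) → (233.2066,163.2894) → (99.0142,162.1689) → (24.7674,16.2385) → (136.2773,159.3005) → (30.2068,15.6960). Open path.

G21
G90
G0 X57.1717 Y77.3330
M4 S319
G1 X46.2908 Y170.1589 F3264
M5
G0 X62.5652 Y96.3555
M4 S513
G1 X233.2066 Y163.2894 F1663
G1 X99.0142 Y162.1689
G1 X24.7674 Y16.2385
G1 X136.2773 Y159.3005
G1 X30.2068 Y15.6960
M5
G0 X0.0000 Y0.0000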